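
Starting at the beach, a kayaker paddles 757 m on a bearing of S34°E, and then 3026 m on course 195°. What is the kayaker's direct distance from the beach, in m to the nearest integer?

3569 m

Leg 1 (S34°E, 757 m): east 757 sin 146° = 423.31, north 757 cos 146° = -627.58
Leg 2 (195°, 3026 m): east 3026 sin 195° = -783.19, north 3026 cos 195° = -2922.89
Net: -359.88 east, -3550.47 north. Distance = √((-359.88)² + (-3550.47)²) = 3568.665 m.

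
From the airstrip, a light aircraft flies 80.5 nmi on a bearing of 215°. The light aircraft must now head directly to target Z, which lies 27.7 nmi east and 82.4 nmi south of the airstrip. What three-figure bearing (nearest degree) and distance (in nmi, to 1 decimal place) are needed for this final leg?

103°, 75.7 nmi

Leg 1 (215°, 80.5 nmi): east 80.5 sin 215° = -46.17, north 80.5 cos 215° = -65.94
Current position: (-46.17, -65.94). Target: (27.7, -82.4). Remaining: Δeast = 73.87, Δnorth = -16.46.
Bearing = atan2(73.87, -16.46) mod 360° = 102.56°; distance = √((73.87)² + (-16.46)²) = 75.684 nmi.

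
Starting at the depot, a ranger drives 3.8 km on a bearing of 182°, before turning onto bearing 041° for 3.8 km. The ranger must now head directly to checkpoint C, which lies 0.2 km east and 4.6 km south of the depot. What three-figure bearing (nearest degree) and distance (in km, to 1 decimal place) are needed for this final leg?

210°, 4.3 km

Leg 1 (182°, 3.8 km): east 3.8 sin 182° = -0.13, north 3.8 cos 182° = -3.80
Leg 2 (041°, 3.8 km): east 3.8 sin 41° = 2.49, north 3.8 cos 41° = 2.87
Current position: (2.36, -0.93). Target: (0.2, -4.6). Remaining: Δeast = -2.16, Δnorth = -3.67.
Bearing = atan2(-2.16, -3.67) mod 360° = 210.48°; distance = √((-2.16)² + (-3.67)²) = 4.259 km.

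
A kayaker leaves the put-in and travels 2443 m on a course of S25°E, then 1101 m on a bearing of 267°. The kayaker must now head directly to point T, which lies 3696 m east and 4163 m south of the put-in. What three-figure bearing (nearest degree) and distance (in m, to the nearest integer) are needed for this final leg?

117°, 4212 m

Leg 1 (S25°E, 2443 m): east 2443 sin 155° = 1032.46, north 2443 cos 155° = -2214.11
Leg 2 (267°, 1101 m): east 1101 sin 267° = -1099.49, north 1101 cos 267° = -57.62
Current position: (-67.03, -2271.73). Target: (3696, -4163). Remaining: Δeast = 3763.03, Δnorth = -1891.27.
Bearing = atan2(3763.03, -1891.27) mod 360° = 116.68°; distance = √((3763.03)² + (-1891.27)²) = 4211.570 m.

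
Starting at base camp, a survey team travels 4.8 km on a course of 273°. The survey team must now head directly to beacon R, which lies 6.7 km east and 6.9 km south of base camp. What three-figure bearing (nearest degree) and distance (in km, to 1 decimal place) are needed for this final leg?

122°, 13.5 km

Leg 1 (273°, 4.8 km): east 4.8 sin 273° = -4.79, north 4.8 cos 273° = 0.25
Current position: (-4.79, 0.25). Target: (6.7, -6.9). Remaining: Δeast = 11.49, Δnorth = -7.15.
Bearing = atan2(11.49, -7.15) mod 360° = 121.89°; distance = √((11.49)² + (-7.15)²) = 13.537 km.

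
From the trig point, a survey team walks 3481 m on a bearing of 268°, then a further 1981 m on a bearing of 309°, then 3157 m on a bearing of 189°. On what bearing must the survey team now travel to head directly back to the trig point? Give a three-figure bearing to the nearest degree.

Leg 1 (268°, 3481 m): east 3481 sin 268° = -3478.88, north 3481 cos 268° = -121.49
Leg 2 (309°, 1981 m): east 1981 sin 309° = -1539.53, north 1981 cos 309° = 1246.68
Leg 3 (189°, 3157 m): east 3157 sin 189° = -493.86, north 3157 cos 189° = -3118.13
Net displacement: -5512.27 east, -1992.93 north. Direction back to start is (5512.27, 1992.93): bearing = atan2(5512.27, 1992.93) mod 360° = 70.12° ≈ 070°.

070°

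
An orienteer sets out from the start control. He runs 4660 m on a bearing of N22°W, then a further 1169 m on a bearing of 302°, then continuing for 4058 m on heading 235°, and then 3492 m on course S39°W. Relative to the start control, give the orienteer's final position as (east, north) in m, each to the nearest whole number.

Leg 1 (N22°W, 4660 m): east 4660 sin 338° = -1745.67, north 4660 cos 338° = 4320.68
Leg 2 (302°, 1169 m): east 1169 sin 302° = -991.37, north 1169 cos 302° = 619.48
Leg 3 (235°, 4058 m): east 4058 sin 235° = -3324.12, north 4058 cos 235° = -2327.57
Leg 4 (S39°W, 3492 m): east 3492 sin 219° = -2197.59, north 3492 cos 219° = -2713.79
Summing: -8258.74 m east, -101.21 m north → (-8259, -101).

(-8259, -101)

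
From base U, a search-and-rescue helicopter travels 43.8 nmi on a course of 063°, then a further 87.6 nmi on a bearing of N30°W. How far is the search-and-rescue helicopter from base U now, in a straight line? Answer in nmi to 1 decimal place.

95.9 nmi

Leg 1 (063°, 43.8 nmi): east 43.8 sin 63° = 39.03, north 43.8 cos 63° = 19.88
Leg 2 (N30°W, 87.6 nmi): east 87.6 sin 330° = -43.80, north 87.6 cos 330° = 75.86
Net: -4.77 east, 95.75 north. Distance = √((-4.77)² + (95.75)²) = 95.868 nmi.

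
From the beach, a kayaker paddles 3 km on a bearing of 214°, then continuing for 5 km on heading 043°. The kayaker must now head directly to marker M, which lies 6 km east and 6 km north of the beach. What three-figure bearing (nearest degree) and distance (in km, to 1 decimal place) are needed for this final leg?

041°, 6.4 km

Leg 1 (214°, 3 km): east 3 sin 214° = -1.68, north 3 cos 214° = -2.49
Leg 2 (043°, 5 km): east 5 sin 43° = 3.41, north 5 cos 43° = 3.66
Current position: (1.73, 1.17). Target: (6, 6). Remaining: Δeast = 4.27, Δnorth = 4.83.
Bearing = atan2(4.27, 4.83) mod 360° = 41.46°; distance = √((4.27)² + (4.83)²) = 6.446 km.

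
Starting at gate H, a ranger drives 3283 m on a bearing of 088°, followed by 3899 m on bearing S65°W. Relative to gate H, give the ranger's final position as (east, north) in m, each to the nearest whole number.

(-253, -1533)

Leg 1 (088°, 3283 m): east 3283 sin 88° = 3281.00, north 3283 cos 88° = 114.58
Leg 2 (S65°W, 3899 m): east 3899 sin 245° = -3533.69, north 3899 cos 245° = -1647.79
Summing: -252.69 m east, -1533.21 m north → (-253, -1533).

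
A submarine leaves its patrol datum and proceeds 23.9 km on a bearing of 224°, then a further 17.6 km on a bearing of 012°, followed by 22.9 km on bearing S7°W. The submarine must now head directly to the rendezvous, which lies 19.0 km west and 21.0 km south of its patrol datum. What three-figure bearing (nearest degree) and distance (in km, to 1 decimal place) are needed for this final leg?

298°, 3.7 km

Leg 1 (224°, 23.9 km): east 23.9 sin 224° = -16.60, north 23.9 cos 224° = -17.19
Leg 2 (012°, 17.6 km): east 17.6 sin 12° = 3.66, north 17.6 cos 12° = 17.22
Leg 3 (S7°W, 22.9 km): east 22.9 sin 187° = -2.79, north 22.9 cos 187° = -22.73
Current position: (-15.73, -22.71). Target: (-19.0, -21.0). Remaining: Δeast = -3.27, Δnorth = 1.71.
Bearing = atan2(-3.27, 1.71) mod 360° = 297.58°; distance = √((-3.27)² + (1.71)²) = 3.685 km.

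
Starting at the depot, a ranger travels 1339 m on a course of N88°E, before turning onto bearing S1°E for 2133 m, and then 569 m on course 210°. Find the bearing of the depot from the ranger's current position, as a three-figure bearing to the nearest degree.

Leg 1 (N88°E, 1339 m): east 1339 sin 88° = 1338.18, north 1339 cos 88° = 46.73
Leg 2 (S1°E, 2133 m): east 2133 sin 179° = 37.23, north 2133 cos 179° = -2132.68
Leg 3 (210°, 569 m): east 569 sin 210° = -284.50, north 569 cos 210° = -492.77
Net displacement: 1090.91 east, -2578.71 north. Direction back to start is (-1090.91, 2578.71): bearing = atan2(-1090.91, 2578.71) mod 360° = 337.07° ≈ 337°.

337°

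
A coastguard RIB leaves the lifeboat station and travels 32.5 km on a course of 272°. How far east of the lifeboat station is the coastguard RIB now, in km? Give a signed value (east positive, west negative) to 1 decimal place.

Leg 1 (272°, 32.5 km): east 32.5 sin 272° = -32.48, north 32.5 cos 272° = 1.13
Net east component: -32.48 km.

-32.5 km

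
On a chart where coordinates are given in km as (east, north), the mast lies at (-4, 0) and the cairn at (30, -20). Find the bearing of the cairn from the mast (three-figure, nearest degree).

Δeast = 30 − -4 = 34.00; Δnorth = -20 − 0 = -20.00.
Bearing = atan2(Δeast, Δnorth) mod 360° = 120.47° ≈ 120°.

120°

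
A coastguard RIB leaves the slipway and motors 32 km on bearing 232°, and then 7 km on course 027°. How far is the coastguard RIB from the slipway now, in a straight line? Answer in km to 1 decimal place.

25.8 km

Leg 1 (232°, 32 km): east 32 sin 232° = -25.22, north 32 cos 232° = -19.70
Leg 2 (027°, 7 km): east 7 sin 27° = 3.18, north 7 cos 27° = 6.24
Net: -22.04 east, -13.46 north. Distance = √((-22.04)² + (-13.46)²) = 25.826 km.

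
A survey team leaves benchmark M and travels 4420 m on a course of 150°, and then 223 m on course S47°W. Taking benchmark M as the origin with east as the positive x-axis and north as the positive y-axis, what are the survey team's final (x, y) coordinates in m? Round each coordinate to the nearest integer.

Leg 1 (150°, 4420 m): east 4420 sin 150° = 2210.00, north 4420 cos 150° = -3827.83
Leg 2 (S47°W, 223 m): east 223 sin 227° = -163.09, north 223 cos 227° = -152.09
Summing: 2046.91 m east, -3979.92 m north → (2047, -3980).

(2047, -3980)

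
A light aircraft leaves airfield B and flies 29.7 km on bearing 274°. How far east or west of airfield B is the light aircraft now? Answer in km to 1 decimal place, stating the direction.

29.6 km west

Leg 1 (274°, 29.7 km): east 29.7 sin 274° = -29.63, north 29.7 cos 274° = 2.07
Net east component: -29.63 km.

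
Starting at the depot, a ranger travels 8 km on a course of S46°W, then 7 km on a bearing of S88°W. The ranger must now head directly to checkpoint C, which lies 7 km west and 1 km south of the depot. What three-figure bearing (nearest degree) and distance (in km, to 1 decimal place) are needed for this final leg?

Leg 1 (S46°W, 8 km): east 8 sin 226° = -5.75, north 8 cos 226° = -5.56
Leg 2 (S88°W, 7 km): east 7 sin 268° = -7.00, north 7 cos 268° = -0.24
Current position: (-12.75, -5.80). Target: (-7, -1). Remaining: Δeast = 5.75, Δnorth = 4.80.
Bearing = atan2(5.75, 4.80) mod 360° = 50.14°; distance = √((5.75)² + (4.80)²) = 7.492 km.

050°, 7.5 km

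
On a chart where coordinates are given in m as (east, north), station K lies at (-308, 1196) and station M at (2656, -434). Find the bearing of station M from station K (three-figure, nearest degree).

119°

Δeast = 2656 − -308 = 2964.00; Δnorth = -434 − 1196 = -1630.00.
Bearing = atan2(Δeast, Δnorth) mod 360° = 118.81° ≈ 119°.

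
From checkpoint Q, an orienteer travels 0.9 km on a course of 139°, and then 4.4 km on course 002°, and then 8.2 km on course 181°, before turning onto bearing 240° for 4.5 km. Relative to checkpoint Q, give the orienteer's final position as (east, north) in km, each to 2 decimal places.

Leg 1 (139°, 0.9 km): east 0.9 sin 139° = 0.59, north 0.9 cos 139° = -0.68
Leg 2 (002°, 4.4 km): east 4.4 sin 2° = 0.15, north 4.4 cos 2° = 4.40
Leg 3 (181°, 8.2 km): east 8.2 sin 181° = -0.14, north 8.2 cos 181° = -8.20
Leg 4 (240°, 4.5 km): east 4.5 sin 240° = -3.90, north 4.5 cos 240° = -2.25
Summing: -3.30 km east, -6.73 km north → (-3.30, -6.73).

(-3.30, -6.73)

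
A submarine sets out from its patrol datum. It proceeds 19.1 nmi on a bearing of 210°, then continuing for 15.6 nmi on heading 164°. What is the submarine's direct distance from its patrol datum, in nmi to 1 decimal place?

32.0 nmi

Leg 1 (210°, 19.1 nmi): east 19.1 sin 210° = -9.55, north 19.1 cos 210° = -16.54
Leg 2 (164°, 15.6 nmi): east 15.6 sin 164° = 4.30, north 15.6 cos 164° = -15.00
Net: -5.25 east, -31.54 north. Distance = √((-5.25)² + (-31.54)²) = 31.971 nmi.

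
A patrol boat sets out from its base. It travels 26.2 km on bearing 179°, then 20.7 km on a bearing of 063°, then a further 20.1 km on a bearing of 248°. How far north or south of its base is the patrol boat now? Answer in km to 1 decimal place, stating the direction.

Leg 1 (179°, 26.2 km): east 26.2 sin 179° = 0.46, north 26.2 cos 179° = -26.20
Leg 2 (063°, 20.7 km): east 20.7 sin 63° = 18.44, north 20.7 cos 63° = 9.40
Leg 3 (248°, 20.1 km): east 20.1 sin 248° = -18.64, north 20.1 cos 248° = -7.53
Net north component: -24.33 km.

24.3 km south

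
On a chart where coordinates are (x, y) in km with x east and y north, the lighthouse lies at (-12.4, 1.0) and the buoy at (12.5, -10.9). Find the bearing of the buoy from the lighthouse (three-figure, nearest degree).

Δeast = 12.5 − -12.4 = 24.90; Δnorth = -10.9 − 1.0 = -11.90.
Bearing = atan2(Δeast, Δnorth) mod 360° = 115.54° ≈ 116°.

116°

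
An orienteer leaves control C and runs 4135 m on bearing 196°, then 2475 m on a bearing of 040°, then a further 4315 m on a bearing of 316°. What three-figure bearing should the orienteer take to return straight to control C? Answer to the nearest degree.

Leg 1 (196°, 4135 m): east 4135 sin 196° = -1139.76, north 4135 cos 196° = -3974.82
Leg 2 (040°, 2475 m): east 2475 sin 40° = 1590.90, north 2475 cos 40° = 1895.96
Leg 3 (316°, 4315 m): east 4315 sin 316° = -2997.45, north 4315 cos 316° = 3103.95
Net displacement: -2546.31 east, 1025.09 north. Direction back to start is (2546.31, -1025.09): bearing = atan2(2546.31, -1025.09) mod 360° = 111.93° ≈ 112°.

112°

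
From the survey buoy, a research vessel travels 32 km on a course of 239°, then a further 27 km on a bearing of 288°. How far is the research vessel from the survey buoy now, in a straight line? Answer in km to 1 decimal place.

Leg 1 (239°, 32 km): east 32 sin 239° = -27.43, north 32 cos 239° = -16.48
Leg 2 (288°, 27 km): east 27 sin 288° = -25.68, north 27 cos 288° = 8.34
Net: -53.11 east, -8.14 north. Distance = √((-53.11)² + (-8.14)²) = 53.728 km.

53.7 km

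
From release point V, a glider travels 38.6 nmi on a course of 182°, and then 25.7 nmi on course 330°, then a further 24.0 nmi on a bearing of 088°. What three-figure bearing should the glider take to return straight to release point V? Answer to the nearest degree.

328°

Leg 1 (182°, 38.6 nmi): east 38.6 sin 182° = -1.35, north 38.6 cos 182° = -38.58
Leg 2 (330°, 25.7 nmi): east 25.7 sin 330° = -12.85, north 25.7 cos 330° = 22.26
Leg 3 (088°, 24.0 nmi): east 24.0 sin 88° = 23.99, north 24.0 cos 88° = 0.84
Net displacement: 9.79 east, -15.48 north. Direction back to start is (-9.79, 15.48): bearing = atan2(-9.79, 15.48) mod 360° = 327.70° ≈ 328°.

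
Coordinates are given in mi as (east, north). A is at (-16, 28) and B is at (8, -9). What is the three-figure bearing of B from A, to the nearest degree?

Δeast = 8 − -16 = 24.00; Δnorth = -9 − 28 = -37.00.
Bearing = atan2(Δeast, Δnorth) mod 360° = 147.03° ≈ 147°.

147°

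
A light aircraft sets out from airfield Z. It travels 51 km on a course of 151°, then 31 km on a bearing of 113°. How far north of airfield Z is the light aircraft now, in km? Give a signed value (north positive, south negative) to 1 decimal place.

Leg 1 (151°, 51 km): east 51 sin 151° = 24.73, north 51 cos 151° = -44.61
Leg 2 (113°, 31 km): east 31 sin 113° = 28.54, north 31 cos 113° = -12.11
Net north component: -56.72 km.

-56.7 km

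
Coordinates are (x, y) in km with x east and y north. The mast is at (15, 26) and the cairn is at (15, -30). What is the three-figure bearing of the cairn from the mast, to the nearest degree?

180°

Δeast = 15 − 15 = 0.00; Δnorth = -30 − 26 = -56.00.
Bearing = atan2(Δeast, Δnorth) mod 360° = 180.00° ≈ 180°.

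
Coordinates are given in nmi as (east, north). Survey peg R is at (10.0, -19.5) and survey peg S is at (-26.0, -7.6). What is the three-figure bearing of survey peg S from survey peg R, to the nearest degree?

288°

Δeast = -26.0 − 10.0 = -36.00; Δnorth = -7.6 − -19.5 = 11.90.
Bearing = atan2(Δeast, Δnorth) mod 360° = 288.29° ≈ 288°.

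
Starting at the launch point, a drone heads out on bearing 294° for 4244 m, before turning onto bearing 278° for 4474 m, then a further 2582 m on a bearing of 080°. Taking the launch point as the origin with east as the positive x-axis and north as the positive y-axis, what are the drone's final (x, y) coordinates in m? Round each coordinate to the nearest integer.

(-5765, 2797)

Leg 1 (294°, 4244 m): east 4244 sin 294° = -3877.09, north 4244 cos 294° = 1726.19
Leg 2 (278°, 4474 m): east 4474 sin 278° = -4430.46, north 4474 cos 278° = 622.66
Leg 3 (080°, 2582 m): east 2582 sin 80° = 2542.77, north 2582 cos 80° = 448.36
Summing: -5764.77 m east, 2797.21 m north → (-5765, 2797).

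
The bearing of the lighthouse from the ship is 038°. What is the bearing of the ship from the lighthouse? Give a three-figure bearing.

218°

Back-bearing = 038° + 180° = 218°.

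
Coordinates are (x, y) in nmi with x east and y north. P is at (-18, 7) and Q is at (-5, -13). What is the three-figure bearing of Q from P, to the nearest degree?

147°

Δeast = -5 − -18 = 13.00; Δnorth = -13 − 7 = -20.00.
Bearing = atan2(Δeast, Δnorth) mod 360° = 146.98° ≈ 147°.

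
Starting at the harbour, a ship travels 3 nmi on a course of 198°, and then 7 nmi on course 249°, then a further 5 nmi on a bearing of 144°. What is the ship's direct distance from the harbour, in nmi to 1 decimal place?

10.4 nmi

Leg 1 (198°, 3 nmi): east 3 sin 198° = -0.93, north 3 cos 198° = -2.85
Leg 2 (249°, 7 nmi): east 7 sin 249° = -6.54, north 7 cos 249° = -2.51
Leg 3 (144°, 5 nmi): east 5 sin 144° = 2.94, north 5 cos 144° = -4.05
Net: -4.52 east, -9.41 north. Distance = √((-4.52)² + (-9.41)²) = 10.438 nmi.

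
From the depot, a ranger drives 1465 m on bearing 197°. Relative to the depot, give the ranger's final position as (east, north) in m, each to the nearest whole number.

Leg 1 (197°, 1465 m): east 1465 sin 197° = -428.32, north 1465 cos 197° = -1400.99
Summing: -428.32 m east, -1400.99 m north → (-428, -1401).

(-428, -1401)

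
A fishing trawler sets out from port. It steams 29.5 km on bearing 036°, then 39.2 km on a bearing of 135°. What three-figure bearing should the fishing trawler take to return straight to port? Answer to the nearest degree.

Leg 1 (036°, 29.5 km): east 29.5 sin 36° = 17.34, north 29.5 cos 36° = 23.87
Leg 2 (135°, 39.2 km): east 39.2 sin 135° = 27.72, north 39.2 cos 135° = -27.72
Net displacement: 45.06 east, -3.85 north. Direction back to start is (-45.06, 3.85): bearing = atan2(-45.06, 3.85) mod 360° = 274.89° ≈ 275°.

275°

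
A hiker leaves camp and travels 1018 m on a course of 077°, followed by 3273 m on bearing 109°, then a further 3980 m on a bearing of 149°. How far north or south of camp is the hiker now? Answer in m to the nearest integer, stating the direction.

Leg 1 (077°, 1018 m): east 1018 sin 77° = 991.91, north 1018 cos 77° = 229.00
Leg 2 (109°, 3273 m): east 3273 sin 109° = 3094.68, north 3273 cos 109° = -1065.58
Leg 3 (149°, 3980 m): east 3980 sin 149° = 2049.85, north 3980 cos 149° = -3411.53
Net north component: -4248.11 m.

4248 m south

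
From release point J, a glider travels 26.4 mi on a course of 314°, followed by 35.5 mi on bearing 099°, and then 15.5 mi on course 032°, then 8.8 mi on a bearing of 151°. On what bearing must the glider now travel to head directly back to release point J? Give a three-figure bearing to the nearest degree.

Leg 1 (314°, 26.4 mi): east 26.4 sin 314° = -18.99, north 26.4 cos 314° = 18.34
Leg 2 (099°, 35.5 mi): east 35.5 sin 99° = 35.06, north 35.5 cos 99° = -5.55
Leg 3 (032°, 15.5 mi): east 15.5 sin 32° = 8.21, north 15.5 cos 32° = 13.14
Leg 4 (151°, 8.8 mi): east 8.8 sin 151° = 4.27, north 8.8 cos 151° = -7.70
Net displacement: 28.55 east, 18.23 north. Direction back to start is (-28.55, -18.23): bearing = atan2(-28.55, -18.23) mod 360° = 237.44° ≈ 237°.

237°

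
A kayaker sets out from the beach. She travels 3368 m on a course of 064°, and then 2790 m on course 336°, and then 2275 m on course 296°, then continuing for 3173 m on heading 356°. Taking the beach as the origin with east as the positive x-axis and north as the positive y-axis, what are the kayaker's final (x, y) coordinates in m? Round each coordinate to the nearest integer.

(-374, 8188)

Leg 1 (064°, 3368 m): east 3368 sin 64° = 3027.14, north 3368 cos 64° = 1476.43
Leg 2 (336°, 2790 m): east 2790 sin 336° = -1134.80, north 2790 cos 336° = 2548.79
Leg 3 (296°, 2275 m): east 2275 sin 296° = -2044.76, north 2275 cos 296° = 997.29
Leg 4 (356°, 3173 m): east 3173 sin 356° = -221.34, north 3173 cos 356° = 3165.27
Summing: -373.75 m east, 8187.79 m north → (-374, 8188).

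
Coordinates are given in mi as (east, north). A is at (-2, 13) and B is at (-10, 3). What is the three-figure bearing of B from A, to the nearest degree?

Δeast = -10 − -2 = -8.00; Δnorth = 3 − 13 = -10.00.
Bearing = atan2(Δeast, Δnorth) mod 360° = 218.66° ≈ 219°.

219°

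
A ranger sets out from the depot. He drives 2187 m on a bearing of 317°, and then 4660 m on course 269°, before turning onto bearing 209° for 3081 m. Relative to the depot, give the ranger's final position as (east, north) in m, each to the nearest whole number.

(-7645, -1177)

Leg 1 (317°, 2187 m): east 2187 sin 317° = -1491.53, north 2187 cos 317° = 1599.47
Leg 2 (269°, 4660 m): east 4660 sin 269° = -4659.29, north 4660 cos 269° = -81.33
Leg 3 (209°, 3081 m): east 3081 sin 209° = -1493.70, north 3081 cos 209° = -2694.70
Summing: -7644.52 m east, -1176.56 m north → (-7645, -1177).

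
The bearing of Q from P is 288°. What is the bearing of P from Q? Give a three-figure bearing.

Back-bearing = 288° − 180° = 108°.

108°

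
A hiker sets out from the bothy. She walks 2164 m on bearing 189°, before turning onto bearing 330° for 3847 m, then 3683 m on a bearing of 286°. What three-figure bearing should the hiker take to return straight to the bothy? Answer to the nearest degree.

Leg 1 (189°, 2164 m): east 2164 sin 189° = -338.52, north 2164 cos 189° = -2137.36
Leg 2 (330°, 3847 m): east 3847 sin 330° = -1923.50, north 3847 cos 330° = 3331.60
Leg 3 (286°, 3683 m): east 3683 sin 286° = -3540.33, north 3683 cos 286° = 1015.17
Net displacement: -5802.35 east, 2209.41 north. Direction back to start is (5802.35, -2209.41): bearing = atan2(5802.35, -2209.41) mod 360° = 110.85° ≈ 111°.

111°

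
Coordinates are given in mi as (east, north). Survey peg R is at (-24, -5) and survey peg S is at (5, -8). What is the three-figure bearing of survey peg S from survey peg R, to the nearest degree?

Δeast = 5 − -24 = 29.00; Δnorth = -8 − -5 = -3.00.
Bearing = atan2(Δeast, Δnorth) mod 360° = 95.91° ≈ 096°.

096°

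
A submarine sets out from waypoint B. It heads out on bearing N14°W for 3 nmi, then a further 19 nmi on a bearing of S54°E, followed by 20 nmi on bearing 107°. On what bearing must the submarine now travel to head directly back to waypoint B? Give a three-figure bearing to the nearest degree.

Leg 1 (N14°W, 3 nmi): east 3 sin 346° = -0.73, north 3 cos 346° = 2.91
Leg 2 (S54°E, 19 nmi): east 19 sin 126° = 15.37, north 19 cos 126° = -11.17
Leg 3 (107°, 20 nmi): east 20 sin 107° = 19.13, north 20 cos 107° = -5.85
Net displacement: 33.77 east, -14.10 north. Direction back to start is (-33.77, 14.10): bearing = atan2(-33.77, 14.10) mod 360° = 292.67° ≈ 293°.

293°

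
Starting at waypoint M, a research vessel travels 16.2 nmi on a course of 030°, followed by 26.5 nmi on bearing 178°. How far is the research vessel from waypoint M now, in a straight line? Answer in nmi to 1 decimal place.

15.4 nmi

Leg 1 (030°, 16.2 nmi): east 16.2 sin 30° = 8.10, north 16.2 cos 30° = 14.03
Leg 2 (178°, 26.5 nmi): east 26.5 sin 178° = 0.92, north 26.5 cos 178° = -26.48
Net: 9.02 east, -12.45 north. Distance = √((9.02)² + (-12.45)²) = 15.380 nmi.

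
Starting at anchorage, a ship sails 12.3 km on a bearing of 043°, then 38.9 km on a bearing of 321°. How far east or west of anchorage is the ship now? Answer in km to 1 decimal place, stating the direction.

Leg 1 (043°, 12.3 km): east 12.3 sin 43° = 8.39, north 12.3 cos 43° = 9.00
Leg 2 (321°, 38.9 km): east 38.9 sin 321° = -24.48, north 38.9 cos 321° = 30.23
Net east component: -16.09 km.

16.1 km west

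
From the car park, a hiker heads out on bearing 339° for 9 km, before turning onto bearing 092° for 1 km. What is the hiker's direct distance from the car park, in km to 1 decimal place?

Leg 1 (339°, 9 km): east 9 sin 339° = -3.23, north 9 cos 339° = 8.40
Leg 2 (092°, 1 km): east 1 sin 92° = 1.00, north 1 cos 92° = -0.03
Net: -2.23 east, 8.37 north. Distance = √((-2.23)² + (8.37)²) = 8.658 km.

8.7 km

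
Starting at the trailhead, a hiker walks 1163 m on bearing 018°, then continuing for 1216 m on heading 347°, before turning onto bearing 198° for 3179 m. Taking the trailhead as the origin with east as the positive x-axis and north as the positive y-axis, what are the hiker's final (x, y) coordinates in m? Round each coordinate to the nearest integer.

(-897, -732)

Leg 1 (018°, 1163 m): east 1163 sin 18° = 359.39, north 1163 cos 18° = 1106.08
Leg 2 (347°, 1216 m): east 1216 sin 347° = -273.54, north 1216 cos 347° = 1184.83
Leg 3 (198°, 3179 m): east 3179 sin 198° = -982.37, north 3179 cos 198° = -3023.41
Summing: -896.52 m east, -732.50 m north → (-897, -732).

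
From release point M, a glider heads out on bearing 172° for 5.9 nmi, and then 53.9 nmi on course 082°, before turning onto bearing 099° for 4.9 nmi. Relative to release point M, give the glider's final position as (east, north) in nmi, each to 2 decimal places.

Leg 1 (172°, 5.9 nmi): east 5.9 sin 172° = 0.82, north 5.9 cos 172° = -5.84
Leg 2 (082°, 53.9 nmi): east 53.9 sin 82° = 53.38, north 53.9 cos 82° = 7.50
Leg 3 (099°, 4.9 nmi): east 4.9 sin 99° = 4.84, north 4.9 cos 99° = -0.77
Summing: 59.04 nmi east, 0.89 nmi north → (59.04, 0.89).

(59.04, 0.89)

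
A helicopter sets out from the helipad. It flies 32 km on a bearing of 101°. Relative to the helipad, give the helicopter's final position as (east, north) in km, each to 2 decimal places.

Leg 1 (101°, 32 km): east 32 sin 101° = 31.41, north 32 cos 101° = -6.11
Summing: 31.41 km east, -6.11 km north → (31.41, -6.11).

(31.41, -6.11)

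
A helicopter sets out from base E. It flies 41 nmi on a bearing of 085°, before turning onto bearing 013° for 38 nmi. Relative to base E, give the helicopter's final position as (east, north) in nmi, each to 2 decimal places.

(49.39, 40.60)

Leg 1 (085°, 41 nmi): east 41 sin 85° = 40.84, north 41 cos 85° = 3.57
Leg 2 (013°, 38 nmi): east 38 sin 13° = 8.55, north 38 cos 13° = 37.03
Summing: 49.39 nmi east, 40.60 nmi north → (49.39, 40.60).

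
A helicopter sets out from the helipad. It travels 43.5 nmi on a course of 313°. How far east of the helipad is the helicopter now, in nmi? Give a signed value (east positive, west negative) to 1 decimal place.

Leg 1 (313°, 43.5 nmi): east 43.5 sin 313° = -31.81, north 43.5 cos 313° = 29.67
Net east component: -31.81 nmi.

-31.8 nmi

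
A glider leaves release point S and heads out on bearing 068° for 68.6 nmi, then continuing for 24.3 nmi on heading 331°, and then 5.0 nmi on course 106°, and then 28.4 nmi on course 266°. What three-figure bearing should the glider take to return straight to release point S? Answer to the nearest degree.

213°

Leg 1 (068°, 68.6 nmi): east 68.6 sin 68° = 63.60, north 68.6 cos 68° = 25.70
Leg 2 (331°, 24.3 nmi): east 24.3 sin 331° = -11.78, north 24.3 cos 331° = 21.25
Leg 3 (106°, 5.0 nmi): east 5.0 sin 106° = 4.81, north 5.0 cos 106° = -1.38
Leg 4 (266°, 28.4 nmi): east 28.4 sin 266° = -28.33, north 28.4 cos 266° = -1.98
Net displacement: 28.30 east, 43.59 north. Direction back to start is (-28.30, -43.59): bearing = atan2(-28.30, -43.59) mod 360° = 212.99° ≈ 213°.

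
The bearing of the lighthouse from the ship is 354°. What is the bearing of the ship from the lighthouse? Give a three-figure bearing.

Back-bearing = 354° − 180° = 174°.

174°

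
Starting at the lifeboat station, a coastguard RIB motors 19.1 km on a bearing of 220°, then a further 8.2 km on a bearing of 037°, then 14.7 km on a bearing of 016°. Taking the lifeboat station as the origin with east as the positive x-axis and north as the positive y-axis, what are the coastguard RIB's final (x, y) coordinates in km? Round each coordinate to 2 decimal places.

Leg 1 (220°, 19.1 km): east 19.1 sin 220° = -12.28, north 19.1 cos 220° = -14.63
Leg 2 (037°, 8.2 km): east 8.2 sin 37° = 4.93, north 8.2 cos 37° = 6.55
Leg 3 (016°, 14.7 km): east 14.7 sin 16° = 4.05, north 14.7 cos 16° = 14.13
Summing: -3.29 km east, 6.05 km north → (-3.29, 6.05).

(-3.29, 6.05)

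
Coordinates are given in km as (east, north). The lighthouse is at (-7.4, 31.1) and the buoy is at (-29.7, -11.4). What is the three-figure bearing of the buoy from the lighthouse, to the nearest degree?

Δeast = -29.7 − -7.4 = -22.30; Δnorth = -11.4 − 31.1 = -42.50.
Bearing = atan2(Δeast, Δnorth) mod 360° = 207.69° ≈ 208°.

208°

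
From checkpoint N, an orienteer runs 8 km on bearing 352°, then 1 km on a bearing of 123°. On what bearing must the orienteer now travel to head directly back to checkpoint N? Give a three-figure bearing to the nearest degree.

178°

Leg 1 (352°, 8 km): east 8 sin 352° = -1.11, north 8 cos 352° = 7.92
Leg 2 (123°, 1 km): east 1 sin 123° = 0.84, north 1 cos 123° = -0.54
Net displacement: -0.27 east, 7.38 north. Direction back to start is (0.27, -7.38): bearing = atan2(0.27, -7.38) mod 360° = 177.87° ≈ 178°.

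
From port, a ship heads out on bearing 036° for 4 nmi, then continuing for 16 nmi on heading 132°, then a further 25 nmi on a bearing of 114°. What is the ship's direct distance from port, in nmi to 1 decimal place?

Leg 1 (036°, 4 nmi): east 4 sin 36° = 2.35, north 4 cos 36° = 3.24
Leg 2 (132°, 16 nmi): east 16 sin 132° = 11.89, north 16 cos 132° = -10.71
Leg 3 (114°, 25 nmi): east 25 sin 114° = 22.84, north 25 cos 114° = -10.17
Net: 37.08 east, -17.64 north. Distance = √((37.08)² + (-17.64)²) = 41.062 nmi.

41.1 nmi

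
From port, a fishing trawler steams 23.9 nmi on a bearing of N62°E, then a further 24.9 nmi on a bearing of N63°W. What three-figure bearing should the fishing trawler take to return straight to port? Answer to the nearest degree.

Leg 1 (N62°E, 23.9 nmi): east 23.9 sin 62° = 21.10, north 23.9 cos 62° = 11.22
Leg 2 (N63°W, 24.9 nmi): east 24.9 sin 297° = -22.19, north 24.9 cos 297° = 11.30
Net displacement: -1.08 east, 22.52 north. Direction back to start is (1.08, -22.52): bearing = atan2(1.08, -22.52) mod 360° = 177.25° ≈ 177°.

177°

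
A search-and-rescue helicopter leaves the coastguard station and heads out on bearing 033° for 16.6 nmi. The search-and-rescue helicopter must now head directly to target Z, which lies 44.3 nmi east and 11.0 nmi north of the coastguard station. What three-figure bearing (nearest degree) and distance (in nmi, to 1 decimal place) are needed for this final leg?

Leg 1 (033°, 16.6 nmi): east 16.6 sin 33° = 9.04, north 16.6 cos 33° = 13.92
Current position: (9.04, 13.92). Target: (44.3, 11.0). Remaining: Δeast = 35.26, Δnorth = -2.92.
Bearing = atan2(35.26, -2.92) mod 360° = 94.74°; distance = √((35.26)² + (-2.92)²) = 35.380 nmi.

095°, 35.4 nmi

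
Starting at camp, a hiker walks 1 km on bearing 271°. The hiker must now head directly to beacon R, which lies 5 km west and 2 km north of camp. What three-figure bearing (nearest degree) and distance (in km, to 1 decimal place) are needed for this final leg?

Leg 1 (271°, 1 km): east 1 sin 271° = -1.00, north 1 cos 271° = 0.02
Current position: (-1.00, 0.02). Target: (-5, 2). Remaining: Δeast = -4.00, Δnorth = 1.98.
Bearing = atan2(-4.00, 1.98) mod 360° = 296.36°; distance = √((-4.00)² + (1.98)²) = 4.464 km.

296°, 4.5 km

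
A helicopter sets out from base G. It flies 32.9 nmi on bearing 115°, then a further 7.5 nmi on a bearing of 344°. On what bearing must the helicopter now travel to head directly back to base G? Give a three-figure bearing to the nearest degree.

284°

Leg 1 (115°, 32.9 nmi): east 32.9 sin 115° = 29.82, north 32.9 cos 115° = -13.90
Leg 2 (344°, 7.5 nmi): east 7.5 sin 344° = -2.07, north 7.5 cos 344° = 7.21
Net displacement: 27.75 east, -6.69 north. Direction back to start is (-27.75, 6.69): bearing = atan2(-27.75, 6.69) mod 360° = 283.56° ≈ 284°.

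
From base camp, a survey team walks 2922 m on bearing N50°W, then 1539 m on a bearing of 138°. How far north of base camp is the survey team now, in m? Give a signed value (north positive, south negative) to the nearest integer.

735 m

Leg 1 (N50°W, 2922 m): east 2922 sin 310° = -2238.38, north 2922 cos 310° = 1878.23
Leg 2 (138°, 1539 m): east 1539 sin 138° = 1029.79, north 1539 cos 138° = -1143.70
Net north component: 734.53 m.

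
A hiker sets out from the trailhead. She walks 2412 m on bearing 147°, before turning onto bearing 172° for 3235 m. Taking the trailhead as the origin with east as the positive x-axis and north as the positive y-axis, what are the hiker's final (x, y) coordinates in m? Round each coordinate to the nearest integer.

(1764, -5226)

Leg 1 (147°, 2412 m): east 2412 sin 147° = 1313.67, north 2412 cos 147° = -2022.87
Leg 2 (172°, 3235 m): east 3235 sin 172° = 450.22, north 3235 cos 172° = -3203.52
Summing: 1763.89 m east, -5226.39 m north → (1764, -5226).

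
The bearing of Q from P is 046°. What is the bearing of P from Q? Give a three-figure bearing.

Back-bearing = 046° + 180° = 226°.

226°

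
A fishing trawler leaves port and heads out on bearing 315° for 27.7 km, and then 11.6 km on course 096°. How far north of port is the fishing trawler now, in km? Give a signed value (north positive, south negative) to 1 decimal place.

18.4 km

Leg 1 (315°, 27.7 km): east 27.7 sin 315° = -19.59, north 27.7 cos 315° = 19.59
Leg 2 (096°, 11.6 km): east 11.6 sin 96° = 11.54, north 11.6 cos 96° = -1.21
Net north component: 18.37 km.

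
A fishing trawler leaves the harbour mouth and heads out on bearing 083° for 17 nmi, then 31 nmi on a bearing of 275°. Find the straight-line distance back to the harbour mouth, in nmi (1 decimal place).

14.8 nmi

Leg 1 (083°, 17 nmi): east 17 sin 83° = 16.87, north 17 cos 83° = 2.07
Leg 2 (275°, 31 nmi): east 31 sin 275° = -30.88, north 31 cos 275° = 2.70
Net: -14.01 east, 4.77 north. Distance = √((-14.01)² + (4.77)²) = 14.800 nmi.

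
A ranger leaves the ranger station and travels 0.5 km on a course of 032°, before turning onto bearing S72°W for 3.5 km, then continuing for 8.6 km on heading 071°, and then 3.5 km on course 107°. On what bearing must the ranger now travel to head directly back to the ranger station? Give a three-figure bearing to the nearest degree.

262°

Leg 1 (032°, 0.5 km): east 0.5 sin 32° = 0.26, north 0.5 cos 32° = 0.42
Leg 2 (S72°W, 3.5 km): east 3.5 sin 252° = -3.33, north 3.5 cos 252° = -1.08
Leg 3 (071°, 8.6 km): east 8.6 sin 71° = 8.13, north 8.6 cos 71° = 2.80
Leg 4 (107°, 3.5 km): east 3.5 sin 107° = 3.35, north 3.5 cos 107° = -1.02
Net displacement: 8.41 east, 1.12 north. Direction back to start is (-8.41, -1.12): bearing = atan2(-8.41, -1.12) mod 360° = 262.42° ≈ 262°.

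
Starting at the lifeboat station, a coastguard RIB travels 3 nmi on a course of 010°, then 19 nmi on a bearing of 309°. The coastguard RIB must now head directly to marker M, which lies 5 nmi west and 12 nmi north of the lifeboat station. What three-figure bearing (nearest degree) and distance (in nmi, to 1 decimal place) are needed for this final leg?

Leg 1 (010°, 3 nmi): east 3 sin 10° = 0.52, north 3 cos 10° = 2.95
Leg 2 (309°, 19 nmi): east 19 sin 309° = -14.77, north 19 cos 309° = 11.96
Current position: (-14.24, 14.91). Target: (-5, 12). Remaining: Δeast = 9.24, Δnorth = -2.91.
Bearing = atan2(9.24, -2.91) mod 360° = 107.48°; distance = √((9.24)² + (-2.91)²) = 9.692 nmi.

107°, 9.7 nmi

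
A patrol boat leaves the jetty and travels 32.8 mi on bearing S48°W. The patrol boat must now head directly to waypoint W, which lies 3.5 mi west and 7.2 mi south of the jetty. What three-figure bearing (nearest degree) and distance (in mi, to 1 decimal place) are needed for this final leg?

055°, 25.6 mi

Leg 1 (S48°W, 32.8 mi): east 32.8 sin 228° = -24.38, north 32.8 cos 228° = -21.95
Current position: (-24.38, -21.95). Target: (-3.5, -7.2). Remaining: Δeast = 20.88, Δnorth = 14.75.
Bearing = atan2(20.88, 14.75) mod 360° = 54.76°; distance = √((20.88)² + (14.75)²) = 25.559 mi.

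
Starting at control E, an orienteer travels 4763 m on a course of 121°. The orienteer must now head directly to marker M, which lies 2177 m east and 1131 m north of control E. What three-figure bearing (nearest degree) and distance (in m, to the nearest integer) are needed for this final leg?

332°, 4059 m

Leg 1 (121°, 4763 m): east 4763 sin 121° = 4082.69, north 4763 cos 121° = -2453.13
Current position: (4082.69, -2453.13). Target: (2177, 1131). Remaining: Δeast = -1905.69, Δnorth = 3584.13.
Bearing = atan2(-1905.69, 3584.13) mod 360° = 332.00°; distance = √((-1905.69)² + (3584.13)²) = 4059.262 m.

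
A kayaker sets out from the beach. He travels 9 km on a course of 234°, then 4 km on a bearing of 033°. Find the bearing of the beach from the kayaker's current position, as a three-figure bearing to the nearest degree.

Leg 1 (234°, 9 km): east 9 sin 234° = -7.28, north 9 cos 234° = -5.29
Leg 2 (033°, 4 km): east 4 sin 33° = 2.18, north 4 cos 33° = 3.35
Net displacement: -5.10 east, -1.94 north. Direction back to start is (5.10, 1.94): bearing = atan2(5.10, 1.94) mod 360° = 69.23° ≈ 069°.

069°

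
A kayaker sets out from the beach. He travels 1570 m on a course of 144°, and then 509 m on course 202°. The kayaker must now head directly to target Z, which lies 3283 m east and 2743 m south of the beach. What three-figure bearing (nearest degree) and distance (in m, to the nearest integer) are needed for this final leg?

111°, 2740 m

Leg 1 (144°, 1570 m): east 1570 sin 144° = 922.82, north 1570 cos 144° = -1270.16
Leg 2 (202°, 509 m): east 509 sin 202° = -190.67, north 509 cos 202° = -471.94
Current position: (732.15, -1742.09). Target: (3283, -2743). Remaining: Δeast = 2550.85, Δnorth = -1000.91.
Bearing = atan2(2550.85, -1000.91) mod 360° = 111.42°; distance = √((2550.85)² + (-1000.91)²) = 2740.193 m.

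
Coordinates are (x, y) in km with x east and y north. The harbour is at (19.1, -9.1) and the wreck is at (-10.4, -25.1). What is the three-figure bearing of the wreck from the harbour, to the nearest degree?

242°

Δeast = -10.4 − 19.1 = -29.50; Δnorth = -25.1 − -9.1 = -16.00.
Bearing = atan2(Δeast, Δnorth) mod 360° = 241.53° ≈ 242°.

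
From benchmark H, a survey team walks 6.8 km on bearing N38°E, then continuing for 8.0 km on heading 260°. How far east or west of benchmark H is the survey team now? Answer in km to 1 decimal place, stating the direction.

3.7 km west

Leg 1 (N38°E, 6.8 km): east 6.8 sin 38° = 4.19, north 6.8 cos 38° = 5.36
Leg 2 (260°, 8.0 km): east 8.0 sin 260° = -7.88, north 8.0 cos 260° = -1.39
Net east component: -3.69 km.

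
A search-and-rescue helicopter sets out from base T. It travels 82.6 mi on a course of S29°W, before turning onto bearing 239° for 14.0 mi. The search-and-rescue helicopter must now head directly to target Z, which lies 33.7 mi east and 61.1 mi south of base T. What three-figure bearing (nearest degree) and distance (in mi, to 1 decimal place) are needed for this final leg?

Leg 1 (S29°W, 82.6 mi): east 82.6 sin 209° = -40.05, north 82.6 cos 209° = -72.24
Leg 2 (239°, 14.0 mi): east 14.0 sin 239° = -12.00, north 14.0 cos 239° = -7.21
Current position: (-52.05, -79.45). Target: (33.7, -61.1). Remaining: Δeast = 85.75, Δnorth = 18.35.
Bearing = atan2(85.75, 18.35) mod 360° = 77.92°; distance = √((85.75)² + (18.35)²) = 87.688 mi.

078°, 87.7 mi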